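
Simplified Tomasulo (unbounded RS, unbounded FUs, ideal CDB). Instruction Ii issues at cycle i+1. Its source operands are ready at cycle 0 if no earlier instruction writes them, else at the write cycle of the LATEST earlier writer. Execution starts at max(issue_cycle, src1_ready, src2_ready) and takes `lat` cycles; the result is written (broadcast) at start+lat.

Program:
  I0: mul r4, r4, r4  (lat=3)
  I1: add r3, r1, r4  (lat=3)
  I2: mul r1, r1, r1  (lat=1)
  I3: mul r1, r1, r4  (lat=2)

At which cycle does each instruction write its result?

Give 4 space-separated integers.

Answer: 4 7 4 6

Derivation:
I0 mul r4: issue@1 deps=(None,None) exec_start@1 write@4
I1 add r3: issue@2 deps=(None,0) exec_start@4 write@7
I2 mul r1: issue@3 deps=(None,None) exec_start@3 write@4
I3 mul r1: issue@4 deps=(2,0) exec_start@4 write@6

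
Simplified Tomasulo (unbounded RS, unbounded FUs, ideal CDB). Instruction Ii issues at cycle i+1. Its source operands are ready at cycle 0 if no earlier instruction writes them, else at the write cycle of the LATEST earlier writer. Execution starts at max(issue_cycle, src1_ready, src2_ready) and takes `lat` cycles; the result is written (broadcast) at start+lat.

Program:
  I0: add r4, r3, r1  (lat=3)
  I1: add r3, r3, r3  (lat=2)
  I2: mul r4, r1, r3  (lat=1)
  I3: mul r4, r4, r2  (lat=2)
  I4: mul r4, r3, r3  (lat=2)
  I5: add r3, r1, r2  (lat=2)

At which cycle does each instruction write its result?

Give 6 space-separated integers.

Answer: 4 4 5 7 7 8

Derivation:
I0 add r4: issue@1 deps=(None,None) exec_start@1 write@4
I1 add r3: issue@2 deps=(None,None) exec_start@2 write@4
I2 mul r4: issue@3 deps=(None,1) exec_start@4 write@5
I3 mul r4: issue@4 deps=(2,None) exec_start@5 write@7
I4 mul r4: issue@5 deps=(1,1) exec_start@5 write@7
I5 add r3: issue@6 deps=(None,None) exec_start@6 write@8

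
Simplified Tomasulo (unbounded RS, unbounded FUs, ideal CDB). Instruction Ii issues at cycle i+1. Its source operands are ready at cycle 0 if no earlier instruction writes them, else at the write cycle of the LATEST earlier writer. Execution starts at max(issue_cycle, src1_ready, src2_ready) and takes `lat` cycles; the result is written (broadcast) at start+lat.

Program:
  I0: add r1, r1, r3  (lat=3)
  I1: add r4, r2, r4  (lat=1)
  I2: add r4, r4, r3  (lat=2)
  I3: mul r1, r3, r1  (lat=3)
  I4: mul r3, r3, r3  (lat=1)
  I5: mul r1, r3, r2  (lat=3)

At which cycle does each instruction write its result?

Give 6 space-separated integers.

Answer: 4 3 5 7 6 9

Derivation:
I0 add r1: issue@1 deps=(None,None) exec_start@1 write@4
I1 add r4: issue@2 deps=(None,None) exec_start@2 write@3
I2 add r4: issue@3 deps=(1,None) exec_start@3 write@5
I3 mul r1: issue@4 deps=(None,0) exec_start@4 write@7
I4 mul r3: issue@5 deps=(None,None) exec_start@5 write@6
I5 mul r1: issue@6 deps=(4,None) exec_start@6 write@9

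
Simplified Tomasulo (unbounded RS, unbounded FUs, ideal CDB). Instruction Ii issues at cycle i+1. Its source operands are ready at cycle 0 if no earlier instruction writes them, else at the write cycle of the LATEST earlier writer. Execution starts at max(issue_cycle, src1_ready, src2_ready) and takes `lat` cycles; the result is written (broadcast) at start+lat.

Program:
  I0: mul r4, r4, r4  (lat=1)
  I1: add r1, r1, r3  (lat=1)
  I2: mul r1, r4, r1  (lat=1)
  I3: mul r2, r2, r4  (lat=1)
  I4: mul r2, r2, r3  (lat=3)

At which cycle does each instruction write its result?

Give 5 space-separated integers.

Answer: 2 3 4 5 8

Derivation:
I0 mul r4: issue@1 deps=(None,None) exec_start@1 write@2
I1 add r1: issue@2 deps=(None,None) exec_start@2 write@3
I2 mul r1: issue@3 deps=(0,1) exec_start@3 write@4
I3 mul r2: issue@4 deps=(None,0) exec_start@4 write@5
I4 mul r2: issue@5 deps=(3,None) exec_start@5 write@8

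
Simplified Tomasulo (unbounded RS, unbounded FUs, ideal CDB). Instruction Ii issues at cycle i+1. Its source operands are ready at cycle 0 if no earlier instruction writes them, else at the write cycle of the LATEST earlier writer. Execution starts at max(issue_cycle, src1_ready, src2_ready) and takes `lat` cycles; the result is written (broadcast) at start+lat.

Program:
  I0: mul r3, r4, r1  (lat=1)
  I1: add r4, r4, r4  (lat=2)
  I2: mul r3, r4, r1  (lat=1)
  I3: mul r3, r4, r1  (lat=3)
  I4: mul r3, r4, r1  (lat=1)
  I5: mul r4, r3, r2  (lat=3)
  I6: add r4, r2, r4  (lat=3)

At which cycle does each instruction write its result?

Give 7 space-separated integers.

Answer: 2 4 5 7 6 9 12

Derivation:
I0 mul r3: issue@1 deps=(None,None) exec_start@1 write@2
I1 add r4: issue@2 deps=(None,None) exec_start@2 write@4
I2 mul r3: issue@3 deps=(1,None) exec_start@4 write@5
I3 mul r3: issue@4 deps=(1,None) exec_start@4 write@7
I4 mul r3: issue@5 deps=(1,None) exec_start@5 write@6
I5 mul r4: issue@6 deps=(4,None) exec_start@6 write@9
I6 add r4: issue@7 deps=(None,5) exec_start@9 write@12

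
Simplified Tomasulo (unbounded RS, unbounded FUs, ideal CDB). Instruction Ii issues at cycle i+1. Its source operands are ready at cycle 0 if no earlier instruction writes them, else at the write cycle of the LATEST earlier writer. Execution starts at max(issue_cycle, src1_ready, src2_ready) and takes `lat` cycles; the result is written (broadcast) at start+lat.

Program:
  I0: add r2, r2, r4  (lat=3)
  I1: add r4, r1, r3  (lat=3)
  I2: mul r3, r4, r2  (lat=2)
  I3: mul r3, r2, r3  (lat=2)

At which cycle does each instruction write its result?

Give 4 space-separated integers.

I0 add r2: issue@1 deps=(None,None) exec_start@1 write@4
I1 add r4: issue@2 deps=(None,None) exec_start@2 write@5
I2 mul r3: issue@3 deps=(1,0) exec_start@5 write@7
I3 mul r3: issue@4 deps=(0,2) exec_start@7 write@9

Answer: 4 5 7 9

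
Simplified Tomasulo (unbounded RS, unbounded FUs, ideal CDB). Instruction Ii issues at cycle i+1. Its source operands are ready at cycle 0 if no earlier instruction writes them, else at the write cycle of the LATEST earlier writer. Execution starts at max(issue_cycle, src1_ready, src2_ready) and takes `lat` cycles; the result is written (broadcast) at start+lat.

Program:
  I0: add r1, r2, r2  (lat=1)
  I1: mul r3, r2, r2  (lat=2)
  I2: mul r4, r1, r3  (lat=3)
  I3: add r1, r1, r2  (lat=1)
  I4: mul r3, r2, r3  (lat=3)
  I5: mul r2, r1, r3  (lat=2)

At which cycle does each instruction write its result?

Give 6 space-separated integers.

Answer: 2 4 7 5 8 10

Derivation:
I0 add r1: issue@1 deps=(None,None) exec_start@1 write@2
I1 mul r3: issue@2 deps=(None,None) exec_start@2 write@4
I2 mul r4: issue@3 deps=(0,1) exec_start@4 write@7
I3 add r1: issue@4 deps=(0,None) exec_start@4 write@5
I4 mul r3: issue@5 deps=(None,1) exec_start@5 write@8
I5 mul r2: issue@6 deps=(3,4) exec_start@8 write@10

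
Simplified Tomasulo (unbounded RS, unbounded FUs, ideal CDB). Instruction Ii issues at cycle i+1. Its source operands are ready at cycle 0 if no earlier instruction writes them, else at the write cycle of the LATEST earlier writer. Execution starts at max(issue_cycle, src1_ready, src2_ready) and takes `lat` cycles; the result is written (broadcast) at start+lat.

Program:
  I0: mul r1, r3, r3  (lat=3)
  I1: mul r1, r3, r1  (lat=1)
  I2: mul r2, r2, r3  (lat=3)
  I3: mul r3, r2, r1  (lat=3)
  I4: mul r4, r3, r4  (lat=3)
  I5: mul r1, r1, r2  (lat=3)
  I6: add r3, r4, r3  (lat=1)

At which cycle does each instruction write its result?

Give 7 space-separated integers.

I0 mul r1: issue@1 deps=(None,None) exec_start@1 write@4
I1 mul r1: issue@2 deps=(None,0) exec_start@4 write@5
I2 mul r2: issue@3 deps=(None,None) exec_start@3 write@6
I3 mul r3: issue@4 deps=(2,1) exec_start@6 write@9
I4 mul r4: issue@5 deps=(3,None) exec_start@9 write@12
I5 mul r1: issue@6 deps=(1,2) exec_start@6 write@9
I6 add r3: issue@7 deps=(4,3) exec_start@12 write@13

Answer: 4 5 6 9 12 9 13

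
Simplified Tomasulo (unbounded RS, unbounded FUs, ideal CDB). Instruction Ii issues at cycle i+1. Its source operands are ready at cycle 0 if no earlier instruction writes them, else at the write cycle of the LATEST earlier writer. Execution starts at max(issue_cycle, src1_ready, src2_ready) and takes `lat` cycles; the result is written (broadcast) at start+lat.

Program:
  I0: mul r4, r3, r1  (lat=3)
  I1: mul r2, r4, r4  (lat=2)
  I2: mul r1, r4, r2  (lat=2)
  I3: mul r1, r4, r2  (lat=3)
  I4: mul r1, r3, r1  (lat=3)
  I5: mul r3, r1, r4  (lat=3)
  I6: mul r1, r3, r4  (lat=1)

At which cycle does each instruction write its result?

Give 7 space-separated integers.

I0 mul r4: issue@1 deps=(None,None) exec_start@1 write@4
I1 mul r2: issue@2 deps=(0,0) exec_start@4 write@6
I2 mul r1: issue@3 deps=(0,1) exec_start@6 write@8
I3 mul r1: issue@4 deps=(0,1) exec_start@6 write@9
I4 mul r1: issue@5 deps=(None,3) exec_start@9 write@12
I5 mul r3: issue@6 deps=(4,0) exec_start@12 write@15
I6 mul r1: issue@7 deps=(5,0) exec_start@15 write@16

Answer: 4 6 8 9 12 15 16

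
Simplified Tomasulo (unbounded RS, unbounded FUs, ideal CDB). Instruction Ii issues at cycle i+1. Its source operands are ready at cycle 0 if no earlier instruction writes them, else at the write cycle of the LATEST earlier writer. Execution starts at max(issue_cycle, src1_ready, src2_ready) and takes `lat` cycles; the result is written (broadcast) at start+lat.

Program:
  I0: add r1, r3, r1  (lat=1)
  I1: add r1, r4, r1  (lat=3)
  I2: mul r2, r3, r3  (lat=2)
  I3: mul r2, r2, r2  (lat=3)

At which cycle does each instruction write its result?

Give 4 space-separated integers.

Answer: 2 5 5 8

Derivation:
I0 add r1: issue@1 deps=(None,None) exec_start@1 write@2
I1 add r1: issue@2 deps=(None,0) exec_start@2 write@5
I2 mul r2: issue@3 deps=(None,None) exec_start@3 write@5
I3 mul r2: issue@4 deps=(2,2) exec_start@5 write@8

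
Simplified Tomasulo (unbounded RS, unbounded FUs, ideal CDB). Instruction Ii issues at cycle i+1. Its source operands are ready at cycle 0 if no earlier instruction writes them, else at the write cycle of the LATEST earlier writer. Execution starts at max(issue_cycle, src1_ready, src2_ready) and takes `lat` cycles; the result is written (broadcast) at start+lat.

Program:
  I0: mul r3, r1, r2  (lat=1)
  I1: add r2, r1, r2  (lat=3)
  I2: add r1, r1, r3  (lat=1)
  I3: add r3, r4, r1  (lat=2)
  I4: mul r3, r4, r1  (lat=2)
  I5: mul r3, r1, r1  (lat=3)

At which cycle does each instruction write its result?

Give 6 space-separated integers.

I0 mul r3: issue@1 deps=(None,None) exec_start@1 write@2
I1 add r2: issue@2 deps=(None,None) exec_start@2 write@5
I2 add r1: issue@3 deps=(None,0) exec_start@3 write@4
I3 add r3: issue@4 deps=(None,2) exec_start@4 write@6
I4 mul r3: issue@5 deps=(None,2) exec_start@5 write@7
I5 mul r3: issue@6 deps=(2,2) exec_start@6 write@9

Answer: 2 5 4 6 7 9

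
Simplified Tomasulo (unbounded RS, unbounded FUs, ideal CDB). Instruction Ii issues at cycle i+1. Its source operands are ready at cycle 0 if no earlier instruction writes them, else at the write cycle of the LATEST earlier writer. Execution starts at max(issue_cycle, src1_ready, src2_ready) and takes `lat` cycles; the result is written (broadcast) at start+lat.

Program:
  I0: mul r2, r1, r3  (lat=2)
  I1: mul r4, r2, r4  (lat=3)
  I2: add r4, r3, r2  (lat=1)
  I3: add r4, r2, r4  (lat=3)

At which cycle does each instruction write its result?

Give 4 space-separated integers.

Answer: 3 6 4 7

Derivation:
I0 mul r2: issue@1 deps=(None,None) exec_start@1 write@3
I1 mul r4: issue@2 deps=(0,None) exec_start@3 write@6
I2 add r4: issue@3 deps=(None,0) exec_start@3 write@4
I3 add r4: issue@4 deps=(0,2) exec_start@4 write@7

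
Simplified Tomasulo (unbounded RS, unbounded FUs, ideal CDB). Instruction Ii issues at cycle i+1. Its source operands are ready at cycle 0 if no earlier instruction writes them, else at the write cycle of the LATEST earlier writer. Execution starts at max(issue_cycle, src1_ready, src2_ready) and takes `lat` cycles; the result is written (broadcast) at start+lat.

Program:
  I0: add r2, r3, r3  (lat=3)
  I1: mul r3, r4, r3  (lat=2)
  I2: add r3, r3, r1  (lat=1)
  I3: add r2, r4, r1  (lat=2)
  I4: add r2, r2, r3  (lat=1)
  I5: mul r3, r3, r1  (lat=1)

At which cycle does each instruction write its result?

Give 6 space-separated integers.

I0 add r2: issue@1 deps=(None,None) exec_start@1 write@4
I1 mul r3: issue@2 deps=(None,None) exec_start@2 write@4
I2 add r3: issue@3 deps=(1,None) exec_start@4 write@5
I3 add r2: issue@4 deps=(None,None) exec_start@4 write@6
I4 add r2: issue@5 deps=(3,2) exec_start@6 write@7
I5 mul r3: issue@6 deps=(2,None) exec_start@6 write@7

Answer: 4 4 5 6 7 7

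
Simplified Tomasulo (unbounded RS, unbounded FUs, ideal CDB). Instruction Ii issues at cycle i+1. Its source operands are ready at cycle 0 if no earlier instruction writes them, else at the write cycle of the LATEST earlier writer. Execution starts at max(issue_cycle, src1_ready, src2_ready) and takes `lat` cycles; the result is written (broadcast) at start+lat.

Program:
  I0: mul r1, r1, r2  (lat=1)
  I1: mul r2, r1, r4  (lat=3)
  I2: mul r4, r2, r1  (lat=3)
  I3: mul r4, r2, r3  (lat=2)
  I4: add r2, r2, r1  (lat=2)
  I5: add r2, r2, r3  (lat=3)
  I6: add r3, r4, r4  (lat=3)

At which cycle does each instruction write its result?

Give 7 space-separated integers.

Answer: 2 5 8 7 7 10 10

Derivation:
I0 mul r1: issue@1 deps=(None,None) exec_start@1 write@2
I1 mul r2: issue@2 deps=(0,None) exec_start@2 write@5
I2 mul r4: issue@3 deps=(1,0) exec_start@5 write@8
I3 mul r4: issue@4 deps=(1,None) exec_start@5 write@7
I4 add r2: issue@5 deps=(1,0) exec_start@5 write@7
I5 add r2: issue@6 deps=(4,None) exec_start@7 write@10
I6 add r3: issue@7 deps=(3,3) exec_start@7 write@10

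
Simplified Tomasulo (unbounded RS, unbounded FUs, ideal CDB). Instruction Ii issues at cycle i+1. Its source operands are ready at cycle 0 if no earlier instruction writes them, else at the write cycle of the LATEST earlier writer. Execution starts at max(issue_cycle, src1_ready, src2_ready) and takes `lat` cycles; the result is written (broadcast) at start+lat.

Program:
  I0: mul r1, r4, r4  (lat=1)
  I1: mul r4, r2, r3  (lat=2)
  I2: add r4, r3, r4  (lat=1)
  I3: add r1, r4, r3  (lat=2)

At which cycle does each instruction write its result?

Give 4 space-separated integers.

Answer: 2 4 5 7

Derivation:
I0 mul r1: issue@1 deps=(None,None) exec_start@1 write@2
I1 mul r4: issue@2 deps=(None,None) exec_start@2 write@4
I2 add r4: issue@3 deps=(None,1) exec_start@4 write@5
I3 add r1: issue@4 deps=(2,None) exec_start@5 write@7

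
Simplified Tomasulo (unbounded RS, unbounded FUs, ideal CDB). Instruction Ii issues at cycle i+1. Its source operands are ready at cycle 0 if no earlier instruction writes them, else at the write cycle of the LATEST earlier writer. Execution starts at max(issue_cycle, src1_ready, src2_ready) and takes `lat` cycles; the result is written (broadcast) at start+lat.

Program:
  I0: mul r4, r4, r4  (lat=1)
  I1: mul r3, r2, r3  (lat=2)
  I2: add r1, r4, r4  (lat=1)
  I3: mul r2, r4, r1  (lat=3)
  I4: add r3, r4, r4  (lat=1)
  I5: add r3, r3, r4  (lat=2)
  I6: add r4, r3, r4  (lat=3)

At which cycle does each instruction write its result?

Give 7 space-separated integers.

Answer: 2 4 4 7 6 8 11

Derivation:
I0 mul r4: issue@1 deps=(None,None) exec_start@1 write@2
I1 mul r3: issue@2 deps=(None,None) exec_start@2 write@4
I2 add r1: issue@3 deps=(0,0) exec_start@3 write@4
I3 mul r2: issue@4 deps=(0,2) exec_start@4 write@7
I4 add r3: issue@5 deps=(0,0) exec_start@5 write@6
I5 add r3: issue@6 deps=(4,0) exec_start@6 write@8
I6 add r4: issue@7 deps=(5,0) exec_start@8 write@11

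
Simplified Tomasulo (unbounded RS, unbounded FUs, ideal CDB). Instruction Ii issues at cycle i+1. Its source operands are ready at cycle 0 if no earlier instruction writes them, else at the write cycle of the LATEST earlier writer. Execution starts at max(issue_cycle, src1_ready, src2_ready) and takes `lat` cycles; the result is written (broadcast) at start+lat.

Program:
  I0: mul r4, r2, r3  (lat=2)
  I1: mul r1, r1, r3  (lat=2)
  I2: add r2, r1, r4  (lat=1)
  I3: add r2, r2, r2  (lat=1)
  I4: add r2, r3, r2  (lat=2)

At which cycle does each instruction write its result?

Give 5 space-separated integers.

I0 mul r4: issue@1 deps=(None,None) exec_start@1 write@3
I1 mul r1: issue@2 deps=(None,None) exec_start@2 write@4
I2 add r2: issue@3 deps=(1,0) exec_start@4 write@5
I3 add r2: issue@4 deps=(2,2) exec_start@5 write@6
I4 add r2: issue@5 deps=(None,3) exec_start@6 write@8

Answer: 3 4 5 6 8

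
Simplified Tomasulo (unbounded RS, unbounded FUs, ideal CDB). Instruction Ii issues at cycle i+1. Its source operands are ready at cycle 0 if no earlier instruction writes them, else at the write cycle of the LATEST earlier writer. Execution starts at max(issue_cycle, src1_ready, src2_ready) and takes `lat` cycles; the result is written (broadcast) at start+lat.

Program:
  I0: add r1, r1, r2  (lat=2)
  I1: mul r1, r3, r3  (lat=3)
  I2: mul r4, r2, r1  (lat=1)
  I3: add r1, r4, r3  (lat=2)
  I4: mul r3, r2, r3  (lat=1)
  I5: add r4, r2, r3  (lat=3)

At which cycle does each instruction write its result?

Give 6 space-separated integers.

I0 add r1: issue@1 deps=(None,None) exec_start@1 write@3
I1 mul r1: issue@2 deps=(None,None) exec_start@2 write@5
I2 mul r4: issue@3 deps=(None,1) exec_start@5 write@6
I3 add r1: issue@4 deps=(2,None) exec_start@6 write@8
I4 mul r3: issue@5 deps=(None,None) exec_start@5 write@6
I5 add r4: issue@6 deps=(None,4) exec_start@6 write@9

Answer: 3 5 6 8 6 9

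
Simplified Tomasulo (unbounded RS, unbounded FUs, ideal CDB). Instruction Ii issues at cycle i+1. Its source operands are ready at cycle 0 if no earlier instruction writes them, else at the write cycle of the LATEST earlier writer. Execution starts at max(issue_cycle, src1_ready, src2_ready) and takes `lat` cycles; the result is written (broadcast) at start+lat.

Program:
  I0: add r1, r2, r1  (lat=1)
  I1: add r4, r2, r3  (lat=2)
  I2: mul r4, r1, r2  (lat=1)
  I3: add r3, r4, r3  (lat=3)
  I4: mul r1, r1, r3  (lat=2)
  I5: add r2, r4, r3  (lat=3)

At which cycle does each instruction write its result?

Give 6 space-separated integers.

I0 add r1: issue@1 deps=(None,None) exec_start@1 write@2
I1 add r4: issue@2 deps=(None,None) exec_start@2 write@4
I2 mul r4: issue@3 deps=(0,None) exec_start@3 write@4
I3 add r3: issue@4 deps=(2,None) exec_start@4 write@7
I4 mul r1: issue@5 deps=(0,3) exec_start@7 write@9
I5 add r2: issue@6 deps=(2,3) exec_start@7 write@10

Answer: 2 4 4 7 9 10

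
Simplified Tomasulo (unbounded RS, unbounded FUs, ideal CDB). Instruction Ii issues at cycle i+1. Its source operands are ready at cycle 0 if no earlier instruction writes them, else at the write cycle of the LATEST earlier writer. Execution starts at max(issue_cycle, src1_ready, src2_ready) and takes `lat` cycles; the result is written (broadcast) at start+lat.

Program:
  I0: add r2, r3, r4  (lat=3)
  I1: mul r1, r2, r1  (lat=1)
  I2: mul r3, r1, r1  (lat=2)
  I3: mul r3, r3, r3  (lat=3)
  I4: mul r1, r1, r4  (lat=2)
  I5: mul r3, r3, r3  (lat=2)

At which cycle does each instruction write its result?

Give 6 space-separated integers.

I0 add r2: issue@1 deps=(None,None) exec_start@1 write@4
I1 mul r1: issue@2 deps=(0,None) exec_start@4 write@5
I2 mul r3: issue@3 deps=(1,1) exec_start@5 write@7
I3 mul r3: issue@4 deps=(2,2) exec_start@7 write@10
I4 mul r1: issue@5 deps=(1,None) exec_start@5 write@7
I5 mul r3: issue@6 deps=(3,3) exec_start@10 write@12

Answer: 4 5 7 10 7 12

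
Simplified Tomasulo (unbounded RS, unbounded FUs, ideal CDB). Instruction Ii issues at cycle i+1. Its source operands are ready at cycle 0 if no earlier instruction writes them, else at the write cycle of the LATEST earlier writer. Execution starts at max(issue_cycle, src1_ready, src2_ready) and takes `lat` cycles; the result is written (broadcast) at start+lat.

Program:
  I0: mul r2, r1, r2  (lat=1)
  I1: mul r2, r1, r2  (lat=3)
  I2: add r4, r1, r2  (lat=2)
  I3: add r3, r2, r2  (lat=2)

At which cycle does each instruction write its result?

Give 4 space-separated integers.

Answer: 2 5 7 7

Derivation:
I0 mul r2: issue@1 deps=(None,None) exec_start@1 write@2
I1 mul r2: issue@2 deps=(None,0) exec_start@2 write@5
I2 add r4: issue@3 deps=(None,1) exec_start@5 write@7
I3 add r3: issue@4 deps=(1,1) exec_start@5 write@7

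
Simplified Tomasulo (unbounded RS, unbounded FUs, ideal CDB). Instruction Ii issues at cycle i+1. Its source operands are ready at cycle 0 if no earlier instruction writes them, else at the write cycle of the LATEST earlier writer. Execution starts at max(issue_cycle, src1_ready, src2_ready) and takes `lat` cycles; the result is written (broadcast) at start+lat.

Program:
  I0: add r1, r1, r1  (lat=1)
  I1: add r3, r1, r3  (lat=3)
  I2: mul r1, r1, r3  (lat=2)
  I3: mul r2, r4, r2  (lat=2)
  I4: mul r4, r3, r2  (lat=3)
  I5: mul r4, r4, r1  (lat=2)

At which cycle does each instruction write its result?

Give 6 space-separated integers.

Answer: 2 5 7 6 9 11

Derivation:
I0 add r1: issue@1 deps=(None,None) exec_start@1 write@2
I1 add r3: issue@2 deps=(0,None) exec_start@2 write@5
I2 mul r1: issue@3 deps=(0,1) exec_start@5 write@7
I3 mul r2: issue@4 deps=(None,None) exec_start@4 write@6
I4 mul r4: issue@5 deps=(1,3) exec_start@6 write@9
I5 mul r4: issue@6 deps=(4,2) exec_start@9 write@11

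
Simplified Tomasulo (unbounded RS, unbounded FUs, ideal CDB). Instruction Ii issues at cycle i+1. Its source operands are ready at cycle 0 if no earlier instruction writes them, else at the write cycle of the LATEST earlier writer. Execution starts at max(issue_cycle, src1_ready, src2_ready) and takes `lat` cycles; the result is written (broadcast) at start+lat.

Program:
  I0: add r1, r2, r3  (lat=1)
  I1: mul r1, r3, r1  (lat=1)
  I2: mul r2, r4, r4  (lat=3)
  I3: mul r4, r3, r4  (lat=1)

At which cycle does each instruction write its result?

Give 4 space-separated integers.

I0 add r1: issue@1 deps=(None,None) exec_start@1 write@2
I1 mul r1: issue@2 deps=(None,0) exec_start@2 write@3
I2 mul r2: issue@3 deps=(None,None) exec_start@3 write@6
I3 mul r4: issue@4 deps=(None,None) exec_start@4 write@5

Answer: 2 3 6 5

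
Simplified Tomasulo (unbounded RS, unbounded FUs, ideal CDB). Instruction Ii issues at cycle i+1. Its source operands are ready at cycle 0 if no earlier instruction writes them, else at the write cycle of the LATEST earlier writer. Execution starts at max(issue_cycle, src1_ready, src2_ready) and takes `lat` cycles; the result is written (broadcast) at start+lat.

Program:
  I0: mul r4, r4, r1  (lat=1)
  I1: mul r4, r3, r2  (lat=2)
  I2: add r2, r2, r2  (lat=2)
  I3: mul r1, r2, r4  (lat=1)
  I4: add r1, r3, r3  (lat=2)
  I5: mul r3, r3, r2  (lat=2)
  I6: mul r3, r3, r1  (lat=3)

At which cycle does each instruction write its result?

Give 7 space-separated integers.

I0 mul r4: issue@1 deps=(None,None) exec_start@1 write@2
I1 mul r4: issue@2 deps=(None,None) exec_start@2 write@4
I2 add r2: issue@3 deps=(None,None) exec_start@3 write@5
I3 mul r1: issue@4 deps=(2,1) exec_start@5 write@6
I4 add r1: issue@5 deps=(None,None) exec_start@5 write@7
I5 mul r3: issue@6 deps=(None,2) exec_start@6 write@8
I6 mul r3: issue@7 deps=(5,4) exec_start@8 write@11

Answer: 2 4 5 6 7 8 11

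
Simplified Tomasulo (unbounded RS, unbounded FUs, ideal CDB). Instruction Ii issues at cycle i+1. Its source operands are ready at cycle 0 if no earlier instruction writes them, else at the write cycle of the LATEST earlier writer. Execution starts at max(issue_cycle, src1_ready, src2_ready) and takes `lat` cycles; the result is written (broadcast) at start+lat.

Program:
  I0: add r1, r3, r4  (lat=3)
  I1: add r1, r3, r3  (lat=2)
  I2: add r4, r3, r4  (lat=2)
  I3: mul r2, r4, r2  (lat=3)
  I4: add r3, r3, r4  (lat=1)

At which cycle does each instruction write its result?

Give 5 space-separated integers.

I0 add r1: issue@1 deps=(None,None) exec_start@1 write@4
I1 add r1: issue@2 deps=(None,None) exec_start@2 write@4
I2 add r4: issue@3 deps=(None,None) exec_start@3 write@5
I3 mul r2: issue@4 deps=(2,None) exec_start@5 write@8
I4 add r3: issue@5 deps=(None,2) exec_start@5 write@6

Answer: 4 4 5 8 6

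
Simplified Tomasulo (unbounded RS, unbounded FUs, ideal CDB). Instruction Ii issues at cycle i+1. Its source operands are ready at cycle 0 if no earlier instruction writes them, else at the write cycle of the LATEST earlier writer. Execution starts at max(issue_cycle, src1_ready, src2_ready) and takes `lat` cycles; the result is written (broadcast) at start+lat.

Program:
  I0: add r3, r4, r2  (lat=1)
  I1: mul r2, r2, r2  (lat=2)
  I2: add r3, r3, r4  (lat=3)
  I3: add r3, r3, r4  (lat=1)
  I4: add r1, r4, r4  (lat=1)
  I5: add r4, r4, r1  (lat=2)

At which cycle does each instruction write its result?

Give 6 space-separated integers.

I0 add r3: issue@1 deps=(None,None) exec_start@1 write@2
I1 mul r2: issue@2 deps=(None,None) exec_start@2 write@4
I2 add r3: issue@3 deps=(0,None) exec_start@3 write@6
I3 add r3: issue@4 deps=(2,None) exec_start@6 write@7
I4 add r1: issue@5 deps=(None,None) exec_start@5 write@6
I5 add r4: issue@6 deps=(None,4) exec_start@6 write@8

Answer: 2 4 6 7 6 8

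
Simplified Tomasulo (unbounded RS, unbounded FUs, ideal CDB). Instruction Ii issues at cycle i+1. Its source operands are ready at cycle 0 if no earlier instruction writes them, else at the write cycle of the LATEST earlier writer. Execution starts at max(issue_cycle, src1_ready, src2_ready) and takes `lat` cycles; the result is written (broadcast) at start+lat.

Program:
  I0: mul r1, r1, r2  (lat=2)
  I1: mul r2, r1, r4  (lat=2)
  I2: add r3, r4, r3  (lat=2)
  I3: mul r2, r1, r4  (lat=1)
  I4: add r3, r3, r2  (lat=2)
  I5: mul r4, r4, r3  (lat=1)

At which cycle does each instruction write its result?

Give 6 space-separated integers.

Answer: 3 5 5 5 7 8

Derivation:
I0 mul r1: issue@1 deps=(None,None) exec_start@1 write@3
I1 mul r2: issue@2 deps=(0,None) exec_start@3 write@5
I2 add r3: issue@3 deps=(None,None) exec_start@3 write@5
I3 mul r2: issue@4 deps=(0,None) exec_start@4 write@5
I4 add r3: issue@5 deps=(2,3) exec_start@5 write@7
I5 mul r4: issue@6 deps=(None,4) exec_start@7 write@8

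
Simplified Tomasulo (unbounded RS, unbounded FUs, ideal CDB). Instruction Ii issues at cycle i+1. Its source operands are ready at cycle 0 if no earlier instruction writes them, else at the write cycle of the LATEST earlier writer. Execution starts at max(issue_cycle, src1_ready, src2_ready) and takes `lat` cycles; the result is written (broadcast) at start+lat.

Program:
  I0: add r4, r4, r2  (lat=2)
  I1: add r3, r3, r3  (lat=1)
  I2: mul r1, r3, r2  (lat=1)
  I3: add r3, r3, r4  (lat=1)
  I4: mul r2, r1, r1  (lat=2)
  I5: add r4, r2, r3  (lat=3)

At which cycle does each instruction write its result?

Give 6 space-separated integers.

Answer: 3 3 4 5 7 10

Derivation:
I0 add r4: issue@1 deps=(None,None) exec_start@1 write@3
I1 add r3: issue@2 deps=(None,None) exec_start@2 write@3
I2 mul r1: issue@3 deps=(1,None) exec_start@3 write@4
I3 add r3: issue@4 deps=(1,0) exec_start@4 write@5
I4 mul r2: issue@5 deps=(2,2) exec_start@5 write@7
I5 add r4: issue@6 deps=(4,3) exec_start@7 write@10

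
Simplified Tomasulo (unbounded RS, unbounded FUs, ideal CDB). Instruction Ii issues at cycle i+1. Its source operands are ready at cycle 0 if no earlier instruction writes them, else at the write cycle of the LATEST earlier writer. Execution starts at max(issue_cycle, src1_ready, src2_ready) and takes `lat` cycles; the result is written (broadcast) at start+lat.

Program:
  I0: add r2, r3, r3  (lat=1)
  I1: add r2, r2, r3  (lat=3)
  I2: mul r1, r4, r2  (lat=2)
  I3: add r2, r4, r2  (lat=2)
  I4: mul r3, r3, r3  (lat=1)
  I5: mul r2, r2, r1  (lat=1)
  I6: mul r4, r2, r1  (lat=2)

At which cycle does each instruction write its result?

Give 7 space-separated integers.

I0 add r2: issue@1 deps=(None,None) exec_start@1 write@2
I1 add r2: issue@2 deps=(0,None) exec_start@2 write@5
I2 mul r1: issue@3 deps=(None,1) exec_start@5 write@7
I3 add r2: issue@4 deps=(None,1) exec_start@5 write@7
I4 mul r3: issue@5 deps=(None,None) exec_start@5 write@6
I5 mul r2: issue@6 deps=(3,2) exec_start@7 write@8
I6 mul r4: issue@7 deps=(5,2) exec_start@8 write@10

Answer: 2 5 7 7 6 8 10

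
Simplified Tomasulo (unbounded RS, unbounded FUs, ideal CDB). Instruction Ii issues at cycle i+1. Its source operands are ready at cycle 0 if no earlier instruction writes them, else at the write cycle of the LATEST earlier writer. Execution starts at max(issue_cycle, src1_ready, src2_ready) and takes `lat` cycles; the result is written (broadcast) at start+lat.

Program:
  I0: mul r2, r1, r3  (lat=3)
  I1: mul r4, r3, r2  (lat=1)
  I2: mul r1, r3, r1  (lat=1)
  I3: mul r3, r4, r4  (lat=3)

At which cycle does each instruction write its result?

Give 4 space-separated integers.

I0 mul r2: issue@1 deps=(None,None) exec_start@1 write@4
I1 mul r4: issue@2 deps=(None,0) exec_start@4 write@5
I2 mul r1: issue@3 deps=(None,None) exec_start@3 write@4
I3 mul r3: issue@4 deps=(1,1) exec_start@5 write@8

Answer: 4 5 4 8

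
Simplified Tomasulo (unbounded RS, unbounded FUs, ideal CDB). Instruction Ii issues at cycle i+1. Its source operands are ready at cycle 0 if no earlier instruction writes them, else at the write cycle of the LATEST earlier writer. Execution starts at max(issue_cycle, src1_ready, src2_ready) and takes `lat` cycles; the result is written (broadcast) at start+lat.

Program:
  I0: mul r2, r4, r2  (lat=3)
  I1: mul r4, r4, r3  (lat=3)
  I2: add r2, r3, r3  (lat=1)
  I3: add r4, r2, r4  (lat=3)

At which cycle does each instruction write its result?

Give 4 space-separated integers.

I0 mul r2: issue@1 deps=(None,None) exec_start@1 write@4
I1 mul r4: issue@2 deps=(None,None) exec_start@2 write@5
I2 add r2: issue@3 deps=(None,None) exec_start@3 write@4
I3 add r4: issue@4 deps=(2,1) exec_start@5 write@8

Answer: 4 5 4 8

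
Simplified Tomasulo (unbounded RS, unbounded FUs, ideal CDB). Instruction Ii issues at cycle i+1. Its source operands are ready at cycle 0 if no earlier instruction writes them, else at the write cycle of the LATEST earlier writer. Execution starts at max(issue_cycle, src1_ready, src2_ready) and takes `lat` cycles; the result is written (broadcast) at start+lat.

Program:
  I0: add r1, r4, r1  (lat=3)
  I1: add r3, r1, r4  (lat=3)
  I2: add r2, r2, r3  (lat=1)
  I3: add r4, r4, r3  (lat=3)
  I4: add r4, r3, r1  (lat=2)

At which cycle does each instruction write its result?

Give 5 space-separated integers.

Answer: 4 7 8 10 9

Derivation:
I0 add r1: issue@1 deps=(None,None) exec_start@1 write@4
I1 add r3: issue@2 deps=(0,None) exec_start@4 write@7
I2 add r2: issue@3 deps=(None,1) exec_start@7 write@8
I3 add r4: issue@4 deps=(None,1) exec_start@7 write@10
I4 add r4: issue@5 deps=(1,0) exec_start@7 write@9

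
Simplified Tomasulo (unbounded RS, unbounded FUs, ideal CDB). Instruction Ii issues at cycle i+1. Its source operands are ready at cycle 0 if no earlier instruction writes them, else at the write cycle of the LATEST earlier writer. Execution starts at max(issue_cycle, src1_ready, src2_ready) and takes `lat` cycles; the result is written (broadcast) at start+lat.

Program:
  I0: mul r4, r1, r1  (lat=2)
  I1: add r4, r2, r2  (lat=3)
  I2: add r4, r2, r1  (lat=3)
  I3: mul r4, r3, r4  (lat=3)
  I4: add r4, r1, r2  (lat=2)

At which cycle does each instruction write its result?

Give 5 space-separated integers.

Answer: 3 5 6 9 7

Derivation:
I0 mul r4: issue@1 deps=(None,None) exec_start@1 write@3
I1 add r4: issue@2 deps=(None,None) exec_start@2 write@5
I2 add r4: issue@3 deps=(None,None) exec_start@3 write@6
I3 mul r4: issue@4 deps=(None,2) exec_start@6 write@9
I4 add r4: issue@5 deps=(None,None) exec_start@5 write@7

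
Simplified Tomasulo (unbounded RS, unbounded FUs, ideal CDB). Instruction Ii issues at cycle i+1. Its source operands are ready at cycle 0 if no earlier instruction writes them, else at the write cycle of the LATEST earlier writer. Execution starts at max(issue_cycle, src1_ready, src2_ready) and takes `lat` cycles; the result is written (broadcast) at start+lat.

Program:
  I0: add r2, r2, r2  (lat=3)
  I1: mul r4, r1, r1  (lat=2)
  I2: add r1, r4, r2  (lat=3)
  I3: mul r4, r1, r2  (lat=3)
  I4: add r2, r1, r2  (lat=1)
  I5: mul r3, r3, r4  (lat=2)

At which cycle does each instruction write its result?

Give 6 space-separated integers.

I0 add r2: issue@1 deps=(None,None) exec_start@1 write@4
I1 mul r4: issue@2 deps=(None,None) exec_start@2 write@4
I2 add r1: issue@3 deps=(1,0) exec_start@4 write@7
I3 mul r4: issue@4 deps=(2,0) exec_start@7 write@10
I4 add r2: issue@5 deps=(2,0) exec_start@7 write@8
I5 mul r3: issue@6 deps=(None,3) exec_start@10 write@12

Answer: 4 4 7 10 8 12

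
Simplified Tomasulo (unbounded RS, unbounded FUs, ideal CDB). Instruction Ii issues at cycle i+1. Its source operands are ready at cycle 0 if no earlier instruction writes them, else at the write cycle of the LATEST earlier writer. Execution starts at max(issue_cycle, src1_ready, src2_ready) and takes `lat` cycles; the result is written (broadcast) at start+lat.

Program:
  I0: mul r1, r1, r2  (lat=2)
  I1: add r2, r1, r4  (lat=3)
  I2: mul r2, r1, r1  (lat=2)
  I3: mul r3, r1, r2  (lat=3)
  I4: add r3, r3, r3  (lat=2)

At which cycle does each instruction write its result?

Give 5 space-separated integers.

I0 mul r1: issue@1 deps=(None,None) exec_start@1 write@3
I1 add r2: issue@2 deps=(0,None) exec_start@3 write@6
I2 mul r2: issue@3 deps=(0,0) exec_start@3 write@5
I3 mul r3: issue@4 deps=(0,2) exec_start@5 write@8
I4 add r3: issue@5 deps=(3,3) exec_start@8 write@10

Answer: 3 6 5 8 10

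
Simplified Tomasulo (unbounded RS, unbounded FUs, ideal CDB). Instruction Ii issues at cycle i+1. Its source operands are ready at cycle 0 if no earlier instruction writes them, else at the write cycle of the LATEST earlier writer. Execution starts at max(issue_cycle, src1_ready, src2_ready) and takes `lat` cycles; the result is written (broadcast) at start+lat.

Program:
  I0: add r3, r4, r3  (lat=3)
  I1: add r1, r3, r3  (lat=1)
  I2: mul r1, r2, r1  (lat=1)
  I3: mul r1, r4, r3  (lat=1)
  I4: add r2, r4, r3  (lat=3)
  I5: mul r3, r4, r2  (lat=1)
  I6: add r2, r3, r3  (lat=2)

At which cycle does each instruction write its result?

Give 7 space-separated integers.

I0 add r3: issue@1 deps=(None,None) exec_start@1 write@4
I1 add r1: issue@2 deps=(0,0) exec_start@4 write@5
I2 mul r1: issue@3 deps=(None,1) exec_start@5 write@6
I3 mul r1: issue@4 deps=(None,0) exec_start@4 write@5
I4 add r2: issue@5 deps=(None,0) exec_start@5 write@8
I5 mul r3: issue@6 deps=(None,4) exec_start@8 write@9
I6 add r2: issue@7 deps=(5,5) exec_start@9 write@11

Answer: 4 5 6 5 8 9 11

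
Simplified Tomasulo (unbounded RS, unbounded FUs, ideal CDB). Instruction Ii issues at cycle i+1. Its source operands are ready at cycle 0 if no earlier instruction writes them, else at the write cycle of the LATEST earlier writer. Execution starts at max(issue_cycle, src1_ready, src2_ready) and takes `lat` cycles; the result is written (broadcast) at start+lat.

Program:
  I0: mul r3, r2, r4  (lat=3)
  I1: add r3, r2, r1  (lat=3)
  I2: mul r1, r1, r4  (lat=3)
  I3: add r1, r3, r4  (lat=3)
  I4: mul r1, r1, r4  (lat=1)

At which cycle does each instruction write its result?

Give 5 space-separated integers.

I0 mul r3: issue@1 deps=(None,None) exec_start@1 write@4
I1 add r3: issue@2 deps=(None,None) exec_start@2 write@5
I2 mul r1: issue@3 deps=(None,None) exec_start@3 write@6
I3 add r1: issue@4 deps=(1,None) exec_start@5 write@8
I4 mul r1: issue@5 deps=(3,None) exec_start@8 write@9

Answer: 4 5 6 8 9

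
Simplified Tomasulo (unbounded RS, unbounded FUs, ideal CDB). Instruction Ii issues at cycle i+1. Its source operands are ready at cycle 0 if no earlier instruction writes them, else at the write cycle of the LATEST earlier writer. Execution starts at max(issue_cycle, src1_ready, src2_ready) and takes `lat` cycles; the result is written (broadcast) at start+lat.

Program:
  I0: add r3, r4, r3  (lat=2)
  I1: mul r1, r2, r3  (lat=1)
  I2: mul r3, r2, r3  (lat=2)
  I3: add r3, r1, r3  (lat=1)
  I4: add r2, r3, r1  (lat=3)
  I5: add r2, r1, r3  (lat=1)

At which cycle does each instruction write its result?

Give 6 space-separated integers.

Answer: 3 4 5 6 9 7

Derivation:
I0 add r3: issue@1 deps=(None,None) exec_start@1 write@3
I1 mul r1: issue@2 deps=(None,0) exec_start@3 write@4
I2 mul r3: issue@3 deps=(None,0) exec_start@3 write@5
I3 add r3: issue@4 deps=(1,2) exec_start@5 write@6
I4 add r2: issue@5 deps=(3,1) exec_start@6 write@9
I5 add r2: issue@6 deps=(1,3) exec_start@6 write@7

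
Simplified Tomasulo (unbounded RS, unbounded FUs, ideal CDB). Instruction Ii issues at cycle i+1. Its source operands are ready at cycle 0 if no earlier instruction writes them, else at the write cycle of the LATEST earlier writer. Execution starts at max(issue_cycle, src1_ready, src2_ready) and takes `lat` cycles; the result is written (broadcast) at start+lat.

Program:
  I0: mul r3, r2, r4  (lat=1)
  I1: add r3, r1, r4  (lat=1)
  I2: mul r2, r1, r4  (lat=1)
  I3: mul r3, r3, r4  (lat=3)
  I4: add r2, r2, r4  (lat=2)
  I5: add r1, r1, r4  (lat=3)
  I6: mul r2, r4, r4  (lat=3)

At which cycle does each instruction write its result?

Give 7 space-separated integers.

Answer: 2 3 4 7 7 9 10

Derivation:
I0 mul r3: issue@1 deps=(None,None) exec_start@1 write@2
I1 add r3: issue@2 deps=(None,None) exec_start@2 write@3
I2 mul r2: issue@3 deps=(None,None) exec_start@3 write@4
I3 mul r3: issue@4 deps=(1,None) exec_start@4 write@7
I4 add r2: issue@5 deps=(2,None) exec_start@5 write@7
I5 add r1: issue@6 deps=(None,None) exec_start@6 write@9
I6 mul r2: issue@7 deps=(None,None) exec_start@7 write@10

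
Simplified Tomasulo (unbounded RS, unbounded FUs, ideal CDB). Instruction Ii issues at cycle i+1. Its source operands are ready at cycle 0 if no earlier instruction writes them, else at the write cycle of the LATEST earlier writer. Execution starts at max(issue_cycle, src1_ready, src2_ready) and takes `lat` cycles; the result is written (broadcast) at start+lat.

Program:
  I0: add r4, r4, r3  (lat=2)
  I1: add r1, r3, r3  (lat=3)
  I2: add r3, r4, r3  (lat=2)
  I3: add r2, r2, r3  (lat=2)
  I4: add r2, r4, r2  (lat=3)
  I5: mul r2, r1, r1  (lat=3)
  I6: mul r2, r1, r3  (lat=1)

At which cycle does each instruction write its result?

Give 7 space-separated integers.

Answer: 3 5 5 7 10 9 8

Derivation:
I0 add r4: issue@1 deps=(None,None) exec_start@1 write@3
I1 add r1: issue@2 deps=(None,None) exec_start@2 write@5
I2 add r3: issue@3 deps=(0,None) exec_start@3 write@5
I3 add r2: issue@4 deps=(None,2) exec_start@5 write@7
I4 add r2: issue@5 deps=(0,3) exec_start@7 write@10
I5 mul r2: issue@6 deps=(1,1) exec_start@6 write@9
I6 mul r2: issue@7 deps=(1,2) exec_start@7 write@8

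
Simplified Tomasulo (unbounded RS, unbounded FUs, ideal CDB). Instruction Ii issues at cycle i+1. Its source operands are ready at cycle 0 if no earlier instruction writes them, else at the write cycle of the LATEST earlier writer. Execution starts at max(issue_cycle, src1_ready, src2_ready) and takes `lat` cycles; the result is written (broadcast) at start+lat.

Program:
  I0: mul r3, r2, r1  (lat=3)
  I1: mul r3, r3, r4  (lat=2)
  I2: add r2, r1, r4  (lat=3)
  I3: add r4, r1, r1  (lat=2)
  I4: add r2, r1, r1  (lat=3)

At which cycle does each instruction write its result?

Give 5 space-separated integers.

Answer: 4 6 6 6 8

Derivation:
I0 mul r3: issue@1 deps=(None,None) exec_start@1 write@4
I1 mul r3: issue@2 deps=(0,None) exec_start@4 write@6
I2 add r2: issue@3 deps=(None,None) exec_start@3 write@6
I3 add r4: issue@4 deps=(None,None) exec_start@4 write@6
I4 add r2: issue@5 deps=(None,None) exec_start@5 write@8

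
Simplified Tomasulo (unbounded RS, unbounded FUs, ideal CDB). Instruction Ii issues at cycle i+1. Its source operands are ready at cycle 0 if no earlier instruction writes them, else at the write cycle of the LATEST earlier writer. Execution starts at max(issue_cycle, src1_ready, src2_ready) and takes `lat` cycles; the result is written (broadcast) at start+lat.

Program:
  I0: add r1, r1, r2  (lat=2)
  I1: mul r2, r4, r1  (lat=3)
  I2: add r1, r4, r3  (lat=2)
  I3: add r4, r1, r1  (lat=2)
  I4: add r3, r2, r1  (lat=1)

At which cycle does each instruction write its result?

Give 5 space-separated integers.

Answer: 3 6 5 7 7

Derivation:
I0 add r1: issue@1 deps=(None,None) exec_start@1 write@3
I1 mul r2: issue@2 deps=(None,0) exec_start@3 write@6
I2 add r1: issue@3 deps=(None,None) exec_start@3 write@5
I3 add r4: issue@4 deps=(2,2) exec_start@5 write@7
I4 add r3: issue@5 deps=(1,2) exec_start@6 write@7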